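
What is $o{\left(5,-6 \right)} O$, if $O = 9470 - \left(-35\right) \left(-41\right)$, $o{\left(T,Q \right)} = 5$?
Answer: $40175$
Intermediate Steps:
$O = 8035$ ($O = 9470 - 1435 = 8035$)
$o{\left(5,-6 \right)} O = 5 \cdot 8035 = 40175$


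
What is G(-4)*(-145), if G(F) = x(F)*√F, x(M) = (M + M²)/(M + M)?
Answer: 435*I ≈ 435.0*I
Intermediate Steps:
x(M) = (M + M²)/(2*M) (x(M) = (M + M²)/((2*M)) = (M + M²)*(1/(2*M)) = (M + M²)/(2*M))
G(F) = √F*(½ + F/2) (G(F) = (½ + F/2)*√F = √F*(½ + F/2))
G(-4)*(-145) = (√(-4)*(1 - 4)/2)*(-145) = ((½)*(2*I)*(-3))*(-145) = -3*I*(-145) = 435*I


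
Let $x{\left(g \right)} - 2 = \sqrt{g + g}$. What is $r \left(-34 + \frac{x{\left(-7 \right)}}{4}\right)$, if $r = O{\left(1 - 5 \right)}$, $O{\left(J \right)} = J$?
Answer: $134 - i \sqrt{14} \approx 134.0 - 3.7417 i$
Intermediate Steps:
$x{\left(g \right)} = 2 + \sqrt{2} \sqrt{g}$ ($x{\left(g \right)} = 2 + \sqrt{g + g} = 2 + \sqrt{2 g} = 2 + \sqrt{2} \sqrt{g}$)
$r = -4$ ($r = 1 - 5 = -4$)
$r \left(-34 + \frac{x{\left(-7 \right)}}{4}\right) = - 4 \left(-34 + \frac{2 + \sqrt{2} \sqrt{-7}}{4}\right) = - 4 \left(-34 + \left(2 + \sqrt{2} i \sqrt{7}\right) \frac{1}{4}\right) = - 4 \left(-34 + \left(2 + i \sqrt{14}\right) \frac{1}{4}\right) = - 4 \left(-34 + \left(\frac{1}{2} + \frac{i \sqrt{14}}{4}\right)\right) = - 4 \left(- \frac{67}{2} + \frac{i \sqrt{14}}{4}\right) = 134 - i \sqrt{14}$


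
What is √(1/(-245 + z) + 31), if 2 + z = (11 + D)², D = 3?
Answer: 2*√20145/51 ≈ 5.5660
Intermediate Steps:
z = 194 (z = -2 + (11 + 3)² = -2 + 14² = -2 + 196 = 194)
√(1/(-245 + z) + 31) = √(1/(-245 + 194) + 31) = √(1/(-51) + 31) = √(-1/51 + 31) = √(1580/51) = 2*√20145/51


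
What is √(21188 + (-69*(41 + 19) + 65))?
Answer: √17113 ≈ 130.82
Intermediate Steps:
√(21188 + (-69*(41 + 19) + 65)) = √(21188 + (-69*60 + 65)) = √(21188 + (-4140 + 65)) = √(21188 - 4075) = √17113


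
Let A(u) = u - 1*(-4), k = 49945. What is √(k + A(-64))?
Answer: √49885 ≈ 223.35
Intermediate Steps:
A(u) = 4 + u (A(u) = u + 4 = 4 + u)
√(k + A(-64)) = √(49945 + (4 - 64)) = √(49945 - 60) = √49885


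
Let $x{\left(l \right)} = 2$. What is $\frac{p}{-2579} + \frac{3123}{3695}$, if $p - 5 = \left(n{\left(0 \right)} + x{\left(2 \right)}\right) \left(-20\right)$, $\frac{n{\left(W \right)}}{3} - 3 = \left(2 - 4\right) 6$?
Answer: $\frac{6188242}{9529405} \approx 0.64938$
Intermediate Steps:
$n{\left(W \right)} = -27$ ($n{\left(W \right)} = 9 + 3 \left(2 - 4\right) 6 = 9 + 3 \left(\left(-2\right) 6\right) = 9 + 3 \left(-12\right) = 9 - 36 = -27$)
$p = 505$ ($p = 5 + \left(-27 + 2\right) \left(-20\right) = 5 - -500 = 5 + 500 = 505$)
$\frac{p}{-2579} + \frac{3123}{3695} = \frac{505}{-2579} + \frac{3123}{3695} = 505 \left(- \frac{1}{2579}\right) + 3123 \cdot \frac{1}{3695} = - \frac{505}{2579} + \frac{3123}{3695} = \frac{6188242}{9529405}$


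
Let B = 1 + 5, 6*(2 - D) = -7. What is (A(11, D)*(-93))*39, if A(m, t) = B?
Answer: -21762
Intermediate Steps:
D = 19/6 (D = 2 - ⅙*(-7) = 2 + 7/6 = 19/6 ≈ 3.1667)
B = 6
A(m, t) = 6
(A(11, D)*(-93))*39 = (6*(-93))*39 = -558*39 = -21762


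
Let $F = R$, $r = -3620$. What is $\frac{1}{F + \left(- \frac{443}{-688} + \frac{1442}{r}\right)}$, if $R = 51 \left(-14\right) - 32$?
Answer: $- \frac{622640}{464336549} \approx -0.0013409$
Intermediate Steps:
$R = -746$ ($R = -714 - 32 = -746$)
$F = -746$
$\frac{1}{F + \left(- \frac{443}{-688} + \frac{1442}{r}\right)} = \frac{1}{-746 + \left(- \frac{443}{-688} + \frac{1442}{-3620}\right)} = \frac{1}{-746 + \left(\left(-443\right) \left(- \frac{1}{688}\right) + 1442 \left(- \frac{1}{3620}\right)\right)} = \frac{1}{-746 + \left(\frac{443}{688} - \frac{721}{1810}\right)} = \frac{1}{-746 + \frac{152891}{622640}} = \frac{1}{- \frac{464336549}{622640}} = - \frac{622640}{464336549}$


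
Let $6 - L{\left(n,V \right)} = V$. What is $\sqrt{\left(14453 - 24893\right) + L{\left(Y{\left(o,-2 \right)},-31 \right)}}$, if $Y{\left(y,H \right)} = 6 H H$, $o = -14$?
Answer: $i \sqrt{10403} \approx 102.0 i$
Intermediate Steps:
$Y{\left(y,H \right)} = 6 H^{2}$
$L{\left(n,V \right)} = 6 - V$
$\sqrt{\left(14453 - 24893\right) + L{\left(Y{\left(o,-2 \right)},-31 \right)}} = \sqrt{\left(14453 - 24893\right) + \left(6 - -31\right)} = \sqrt{\left(14453 - 24893\right) + \left(6 + 31\right)} = \sqrt{-10440 + 37} = \sqrt{-10403} = i \sqrt{10403}$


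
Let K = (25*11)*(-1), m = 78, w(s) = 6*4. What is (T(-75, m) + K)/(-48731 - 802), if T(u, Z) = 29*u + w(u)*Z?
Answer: 578/49533 ≈ 0.011669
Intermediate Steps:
w(s) = 24
T(u, Z) = 24*Z + 29*u (T(u, Z) = 29*u + 24*Z = 24*Z + 29*u)
K = -275 (K = 275*(-1) = -275)
(T(-75, m) + K)/(-48731 - 802) = ((24*78 + 29*(-75)) - 275)/(-48731 - 802) = ((1872 - 2175) - 275)/(-49533) = (-303 - 275)*(-1/49533) = -578*(-1/49533) = 578/49533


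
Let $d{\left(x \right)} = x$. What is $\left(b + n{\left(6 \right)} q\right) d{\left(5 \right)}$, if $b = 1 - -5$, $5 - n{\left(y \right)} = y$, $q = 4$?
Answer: $10$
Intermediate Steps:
$n{\left(y \right)} = 5 - y$
$b = 6$ ($b = 1 + 5 = 6$)
$\left(b + n{\left(6 \right)} q\right) d{\left(5 \right)} = \left(6 + \left(5 - 6\right) 4\right) 5 = \left(6 - 4\right) 5 = 2 \cdot 5 = 10$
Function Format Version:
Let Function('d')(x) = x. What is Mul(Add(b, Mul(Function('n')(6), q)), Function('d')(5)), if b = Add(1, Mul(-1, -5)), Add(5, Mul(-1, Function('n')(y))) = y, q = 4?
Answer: 10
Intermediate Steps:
Function('n')(y) = Add(5, Mul(-1, y))
b = 6 (b = Add(1, 5) = 6)
Mul(Add(b, Mul(Function('n')(6), q)), Function('d')(5)) = Mul(Add(6, Mul(Add(5, Mul(-1, 6)), 4)), 5) = Mul(Add(6, Mul(Add(5, -6), 4)), 5) = Mul(Add(6, Mul(-1, 4)), 5) = Mul(Add(6, -4), 5) = Mul(2, 5) = 10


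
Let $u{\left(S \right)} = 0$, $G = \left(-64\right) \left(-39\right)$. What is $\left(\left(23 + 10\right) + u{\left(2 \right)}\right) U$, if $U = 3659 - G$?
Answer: $38379$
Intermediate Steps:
$G = 2496$
$U = 1163$ ($U = 3659 - 2496 = 1163$)
$\left(\left(23 + 10\right) + u{\left(2 \right)}\right) U = \left(\left(23 + 10\right) + 0\right) 1163 = \left(33 + 0\right) 1163 = 33 \cdot 1163 = 38379$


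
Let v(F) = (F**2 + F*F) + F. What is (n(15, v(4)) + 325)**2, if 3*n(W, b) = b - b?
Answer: 105625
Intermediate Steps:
v(F) = F + 2*F**2 (v(F) = (F**2 + F**2) + F = 2*F**2 + F = F + 2*F**2)
n(W, b) = 0 (n(W, b) = (b - b)/3 = (1/3)*0 = 0)
(n(15, v(4)) + 325)**2 = (0 + 325)**2 = 325**2 = 105625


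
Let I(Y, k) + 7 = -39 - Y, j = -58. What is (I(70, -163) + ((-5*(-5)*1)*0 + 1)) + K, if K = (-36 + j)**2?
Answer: 8721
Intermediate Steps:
K = 8836 (K = (-36 - 58)**2 = (-94)**2 = 8836)
I(Y, k) = -46 - Y (I(Y, k) = -7 + (-39 - Y) = -46 - Y)
(I(70, -163) + ((-5*(-5)*1)*0 + 1)) + K = ((-46 - 1*70) + ((-5*(-5)*1)*0 + 1)) + 8836 = ((-46 - 70) + ((25*1)*0 + 1)) + 8836 = (-116 + (25*0 + 1)) + 8836 = (-116 + (0 + 1)) + 8836 = (-116 + 1) + 8836 = -115 + 8836 = 8721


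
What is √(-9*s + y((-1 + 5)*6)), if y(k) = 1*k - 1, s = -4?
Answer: √59 ≈ 7.6811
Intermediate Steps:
y(k) = -1 + k (y(k) = k - 1 = -1 + k)
√(-9*s + y((-1 + 5)*6)) = √(-9*(-4) + (-1 + (-1 + 5)*6)) = √(36 + (-1 + 4*6)) = √(36 + (-1 + 24)) = √(36 + 23) = √59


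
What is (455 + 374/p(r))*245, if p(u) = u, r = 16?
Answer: 937615/8 ≈ 1.1720e+5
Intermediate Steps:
(455 + 374/p(r))*245 = (455 + 374/16)*245 = (455 + 374*(1/16))*245 = (455 + 187/8)*245 = (3827/8)*245 = 937615/8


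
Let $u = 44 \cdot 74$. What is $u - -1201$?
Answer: $4457$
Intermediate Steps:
$u = 3256$
$u - -1201 = 3256 - -1201 = 3256 + \left(-592 + 1793\right) = 3256 + 1201 = 4457$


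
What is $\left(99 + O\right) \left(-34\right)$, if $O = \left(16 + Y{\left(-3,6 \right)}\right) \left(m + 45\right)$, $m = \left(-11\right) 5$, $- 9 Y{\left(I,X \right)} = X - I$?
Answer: $1734$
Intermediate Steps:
$Y{\left(I,X \right)} = - \frac{X}{9} + \frac{I}{9}$ ($Y{\left(I,X \right)} = - \frac{X - I}{9} = - \frac{X}{9} + \frac{I}{9}$)
$m = -55$
$O = -150$ ($O = \left(16 + \left(\left(- \frac{1}{9}\right) 6 + \frac{1}{9} \left(-3\right)\right)\right) \left(-55 + 45\right) = \left(16 - 1\right) \left(-10\right) = 15 \left(-10\right) = -150$)
$\left(99 + O\right) \left(-34\right) = \left(99 - 150\right) \left(-34\right) = \left(-51\right) \left(-34\right) = 1734$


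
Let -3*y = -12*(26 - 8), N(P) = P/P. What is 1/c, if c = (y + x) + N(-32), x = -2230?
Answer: -1/2157 ≈ -0.00046361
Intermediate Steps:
N(P) = 1
y = 72 (y = -(-4)*(26 - 8) = -(-4)*18 = -⅓*(-216) = 72)
c = -2157 (c = (72 - 2230) + 1 = -2158 + 1 = -2157)
1/c = 1/(-2157) = -1/2157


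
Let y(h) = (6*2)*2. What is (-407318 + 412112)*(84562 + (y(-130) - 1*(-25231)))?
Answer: 526462698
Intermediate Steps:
y(h) = 24 (y(h) = 12*2 = 24)
(-407318 + 412112)*(84562 + (y(-130) - 1*(-25231))) = (-407318 + 412112)*(84562 + (24 - 1*(-25231))) = 4794*(84562 + (24 + 25231)) = 4794*(84562 + 25255) = 4794*109817 = 526462698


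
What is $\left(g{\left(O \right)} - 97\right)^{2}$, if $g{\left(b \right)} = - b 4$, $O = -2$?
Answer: $7921$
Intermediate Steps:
$g{\left(b \right)} = - 4 b$
$\left(g{\left(O \right)} - 97\right)^{2} = \left(\left(-4\right) \left(-2\right) - 97\right)^{2} = \left(8 - 97\right)^{2} = \left(-89\right)^{2} = 7921$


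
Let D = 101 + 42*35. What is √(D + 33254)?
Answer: 5*√1393 ≈ 186.61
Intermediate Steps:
D = 1571 (D = 101 + 1470 = 1571)
√(D + 33254) = √(1571 + 33254) = √34825 = 5*√1393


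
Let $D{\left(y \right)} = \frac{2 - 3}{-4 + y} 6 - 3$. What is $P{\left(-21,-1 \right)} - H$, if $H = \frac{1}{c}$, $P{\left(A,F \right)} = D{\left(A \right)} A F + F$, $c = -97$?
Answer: $- \frac{142953}{2425} \approx -58.95$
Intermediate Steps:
$D{\left(y \right)} = -3 - \frac{6}{-4 + y}$ ($D{\left(y \right)} = - \frac{1}{-4 + y} 6 - 3 = - \frac{6}{-4 + y} - 3 = -3 - \frac{6}{-4 + y}$)
$P{\left(A,F \right)} = F + \frac{3 A F \left(2 - A\right)}{-4 + A}$ ($P{\left(A,F \right)} = \frac{3 \left(2 - A\right)}{-4 + A} A F + F = \frac{3 A \left(2 - A\right)}{-4 + A} F + F = \frac{3 A F \left(2 - A\right)}{-4 + A} + F = F + \frac{3 A F \left(2 - A\right)}{-4 + A}$)
$H = - \frac{1}{97}$ ($H = \frac{1}{-97} = - \frac{1}{97} \approx -0.010309$)
$P{\left(-21,-1 \right)} - H = - \frac{-4 - 3 \left(-21\right)^{2} + 7 \left(-21\right)}{-4 - 21} - - \frac{1}{97} = - \frac{-4 - 1323 - 147}{-25} + \frac{1}{97} = \left(-1\right) \left(- \frac{1}{25}\right) \left(-4 - 1323 - 147\right) + \frac{1}{97} = \left(-1\right) \left(- \frac{1}{25}\right) \left(-1474\right) + \frac{1}{97} = - \frac{1474}{25} + \frac{1}{97} = - \frac{142953}{2425}$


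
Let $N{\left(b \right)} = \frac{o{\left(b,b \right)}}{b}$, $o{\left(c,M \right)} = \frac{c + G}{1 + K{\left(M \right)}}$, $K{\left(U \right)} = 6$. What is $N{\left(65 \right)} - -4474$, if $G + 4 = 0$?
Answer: $\frac{2035731}{455} \approx 4474.1$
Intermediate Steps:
$G = -4$ ($G = -4 + 0 = -4$)
$o{\left(c,M \right)} = - \frac{4}{7} + \frac{c}{7}$ ($o{\left(c,M \right)} = \frac{c - 4}{1 + 6} = \frac{-4 + c}{7} = \left(-4 + c\right) \frac{1}{7} = - \frac{4}{7} + \frac{c}{7}$)
$N{\left(b \right)} = \frac{- \frac{4}{7} + \frac{b}{7}}{b}$
$N{\left(65 \right)} - -4474 = \frac{-4 + 65}{7 \cdot 65} - -4474 = \frac{1}{7} \cdot \frac{1}{65} \cdot 61 + 4474 = \frac{61}{455} + 4474 = \frac{2035731}{455}$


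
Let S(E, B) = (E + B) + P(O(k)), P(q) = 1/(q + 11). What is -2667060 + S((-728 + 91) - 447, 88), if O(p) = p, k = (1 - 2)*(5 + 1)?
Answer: -13340279/5 ≈ -2.6681e+6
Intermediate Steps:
k = -6 (k = -1*6 = -6)
P(q) = 1/(11 + q)
S(E, B) = 1/5 + B + E (S(E, B) = (E + B) + 1/(11 - 6) = (B + E) + 1/5 = 1/5 + B + E)
-2667060 + S((-728 + 91) - 447, 88) = -2667060 + (1/5 + 88 + ((-728 + 91) - 447)) = -2667060 + (1/5 + 88 + (-637 - 447)) = -2667060 + (1/5 + 88 - 1084) = -2667060 - 4979/5 = -13340279/5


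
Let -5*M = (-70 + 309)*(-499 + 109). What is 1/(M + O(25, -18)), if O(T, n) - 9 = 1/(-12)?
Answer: 12/223811 ≈ 5.3617e-5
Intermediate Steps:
O(T, n) = 107/12 (O(T, n) = 9 + 1/(-12) = 9 - 1/12 = 107/12)
M = 18642 (M = -(-70 + 309)*(-499 + 109)/5 = -239*(-390)/5 = -⅕*(-93210) = 18642)
1/(M + O(25, -18)) = 1/(18642 + 107/12) = 1/(223811/12) = 12/223811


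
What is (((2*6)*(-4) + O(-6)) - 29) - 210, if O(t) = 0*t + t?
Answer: -293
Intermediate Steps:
O(t) = t (O(t) = 0 + t = t)
(((2*6)*(-4) + O(-6)) - 29) - 210 = (((2*6)*(-4) - 6) - 29) - 210 = ((12*(-4) - 6) - 29) - 210 = ((-48 - 6) - 29) - 210 = (-54 - 29) - 210 = -83 - 210 = -293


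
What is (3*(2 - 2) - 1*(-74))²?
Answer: 5476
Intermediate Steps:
(3*(2 - 2) - 1*(-74))² = (3*0 + 74)² = (0 + 74)² = 74² = 5476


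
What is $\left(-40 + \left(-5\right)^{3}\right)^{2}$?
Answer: $27225$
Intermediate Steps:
$\left(-40 + \left(-5\right)^{3}\right)^{2} = \left(-40 - 125\right)^{2} = \left(-165\right)^{2} = 27225$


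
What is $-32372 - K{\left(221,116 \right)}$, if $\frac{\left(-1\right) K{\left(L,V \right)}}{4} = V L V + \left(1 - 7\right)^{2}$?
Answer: $11862876$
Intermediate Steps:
$K{\left(L,V \right)} = -144 - 4 L V^{2}$ ($K{\left(L,V \right)} = - 4 \left(V L V + \left(1 - 7\right)^{2}\right) = - 4 \left(L V V + \left(-6\right)^{2}\right) = - 4 \left(L V^{2} + 36\right) = - 4 \left(36 + L V^{2}\right) = -144 - 4 L V^{2}$)
$-32372 - K{\left(221,116 \right)} = -32372 - \left(-144 - 884 \cdot 116^{2}\right) = -32372 - \left(-144 - 884 \cdot 13456\right) = -32372 - \left(-144 - 11895104\right) = -32372 - -11895248 = -32372 + 11895248 = 11862876$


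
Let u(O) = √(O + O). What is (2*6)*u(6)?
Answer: 24*√3 ≈ 41.569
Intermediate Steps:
u(O) = √2*√O (u(O) = √(2*O) = √2*√O)
(2*6)*u(6) = (2*6)*(√2*√6) = 12*(2*√3) = 24*√3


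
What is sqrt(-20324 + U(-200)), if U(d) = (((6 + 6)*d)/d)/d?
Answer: I*sqrt(2032406)/10 ≈ 142.56*I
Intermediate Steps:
U(d) = 12/d (U(d) = ((12*d)/d)/d = 12/d)
sqrt(-20324 + U(-200)) = sqrt(-20324 + 12/(-200)) = sqrt(-20324 + 12*(-1/200)) = sqrt(-20324 - 3/50) = sqrt(-1016203/50) = I*sqrt(2032406)/10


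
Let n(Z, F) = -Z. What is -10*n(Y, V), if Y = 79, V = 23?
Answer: 790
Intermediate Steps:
-10*n(Y, V) = -(-10)*79 = -10*(-79) = 790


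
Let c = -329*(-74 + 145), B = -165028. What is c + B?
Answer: -188387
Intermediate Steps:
c = -23359 (c = -329*71 = -23359)
c + B = -23359 - 165028 = -188387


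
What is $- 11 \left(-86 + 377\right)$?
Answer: $-3201$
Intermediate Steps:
$- 11 \left(-86 + 377\right) = \left(-11\right) 291 = -3201$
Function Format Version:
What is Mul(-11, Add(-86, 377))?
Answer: -3201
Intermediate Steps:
Mul(-11, Add(-86, 377)) = Mul(-11, 291) = -3201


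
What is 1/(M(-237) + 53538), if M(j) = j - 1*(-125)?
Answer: 1/53426 ≈ 1.8717e-5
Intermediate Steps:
M(j) = 125 + j (M(j) = j + 125 = 125 + j)
1/(M(-237) + 53538) = 1/((125 - 237) + 53538) = 1/(-112 + 53538) = 1/53426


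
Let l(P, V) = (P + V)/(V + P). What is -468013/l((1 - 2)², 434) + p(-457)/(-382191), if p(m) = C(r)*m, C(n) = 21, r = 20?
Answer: -59623448962/127397 ≈ -4.6801e+5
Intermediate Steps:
l(P, V) = 1 (l(P, V) = (P + V)/(P + V) = 1)
p(m) = 21*m
-468013/l((1 - 2)², 434) + p(-457)/(-382191) = -468013/1 + (21*(-457))/(-382191) = -468013*1 - 9597*(-1/382191) = -468013 + 3199/127397 = -59623448962/127397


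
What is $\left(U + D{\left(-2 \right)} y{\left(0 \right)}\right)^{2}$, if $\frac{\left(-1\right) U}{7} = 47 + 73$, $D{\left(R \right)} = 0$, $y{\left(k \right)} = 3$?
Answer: $705600$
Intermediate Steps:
$U = -840$ ($U = - 7 \left(47 + 73\right) = \left(-7\right) 120 = -840$)
$\left(U + D{\left(-2 \right)} y{\left(0 \right)}\right)^{2} = \left(-840 + 0 \cdot 3\right)^{2} = \left(-840 + 0\right)^{2} = \left(-840\right)^{2} = 705600$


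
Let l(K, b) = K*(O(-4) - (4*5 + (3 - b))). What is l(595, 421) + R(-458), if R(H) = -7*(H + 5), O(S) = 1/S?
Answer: 959329/4 ≈ 2.3983e+5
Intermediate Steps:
R(H) = -35 - 7*H (R(H) = -7*(5 + H) = -35 - 7*H)
l(K, b) = K*(-93/4 + b) (l(K, b) = K*(1/(-4) - (4*5 + (3 - b))) = K*(-¼ - (20 + (3 - b))) = K*(-¼ - (23 - b)) = K*(-¼ + (-23 + b)) = K*(-93/4 + b))
l(595, 421) + R(-458) = (¼)*595*(-93 + 4*421) + (-35 - 7*(-458)) = (¼)*595*(-93 + 1684) + (-35 + 3206) = (¼)*595*1591 + 3171 = 946645/4 + 3171 = 959329/4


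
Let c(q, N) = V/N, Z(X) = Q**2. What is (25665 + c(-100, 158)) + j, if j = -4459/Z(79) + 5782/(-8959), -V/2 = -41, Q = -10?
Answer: 1813303754301/70776100 ≈ 25620.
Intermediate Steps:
V = 82 (V = -2*(-41) = 82)
Z(X) = 100 (Z(X) = (-10)**2 = 100)
c(q, N) = 82/N
j = -40526381/895900 (j = -4459/100 + 5782/(-8959) = -4459*1/100 + 5782*(-1/8959) = -4459/100 - 5782/8959 = -40526381/895900 ≈ -45.235)
(25665 + c(-100, 158)) + j = (25665 + 82/158) - 40526381/895900 = (25665 + 82*(1/158)) - 40526381/895900 = (25665 + 41/79) - 40526381/895900 = 2027576/79 - 40526381/895900 = 1813303754301/70776100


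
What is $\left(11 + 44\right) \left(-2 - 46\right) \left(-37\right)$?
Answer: $97680$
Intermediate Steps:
$\left(11 + 44\right) \left(-2 - 46\right) \left(-37\right) = 55 \left(-48\right) \left(-37\right) = \left(-2640\right) \left(-37\right) = 97680$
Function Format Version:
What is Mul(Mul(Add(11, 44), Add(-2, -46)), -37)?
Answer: 97680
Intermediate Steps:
Mul(Mul(Add(11, 44), Add(-2, -46)), -37) = Mul(Mul(55, -48), -37) = Mul(-2640, -37) = 97680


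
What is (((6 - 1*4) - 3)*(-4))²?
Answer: 16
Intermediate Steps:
(((6 - 1*4) - 3)*(-4))² = (((6 - 4) - 3)*(-4))² = ((2 - 3)*(-4))² = (-1*(-4))² = 4² = 16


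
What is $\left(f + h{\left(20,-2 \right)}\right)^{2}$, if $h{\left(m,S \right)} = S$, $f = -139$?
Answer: $19881$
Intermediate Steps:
$\left(f + h{\left(20,-2 \right)}\right)^{2} = \left(-139 - 2\right)^{2} = \left(-141\right)^{2} = 19881$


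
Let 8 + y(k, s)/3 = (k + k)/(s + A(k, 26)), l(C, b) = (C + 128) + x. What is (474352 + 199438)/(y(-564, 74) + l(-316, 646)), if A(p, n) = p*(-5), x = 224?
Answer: 487487065/7836 ≈ 62211.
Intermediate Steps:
A(p, n) = -5*p
l(C, b) = 352 + C (l(C, b) = (C + 128) + 224 = (128 + C) + 224 = 352 + C)
y(k, s) = -24 + 6*k/(s - 5*k) (y(k, s) = -24 + 3*((k + k)/(s - 5*k)) = -24 + 3*((2*k)/(s - 5*k)) = -24 + 3*(2*k/(s - 5*k)) = -24 + 6*k/(s - 5*k))
(474352 + 199438)/(y(-564, 74) + l(-316, 646)) = (474352 + 199438)/(6*(-21*(-564) + 4*74)/(-1*74 + 5*(-564)) + (352 - 316)) = 673790/(6*(11844 + 296)/(-74 - 2820) + 36) = 673790/(6*12140/(-2894) + 36) = 673790/(6*(-1/2894)*12140 + 36) = 673790/(-36420/1447 + 36) = 673790/(15672/1447) = 673790*(1447/15672) = 487487065/7836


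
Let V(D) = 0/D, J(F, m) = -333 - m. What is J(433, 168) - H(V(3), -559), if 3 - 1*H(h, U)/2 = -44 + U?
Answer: -1713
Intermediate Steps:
V(D) = 0
H(h, U) = 94 - 2*U (H(h, U) = 6 - 2*(-44 + U) = 6 + (88 - 2*U) = 94 - 2*U)
J(433, 168) - H(V(3), -559) = (-333 - 1*168) - (94 - 2*(-559)) = (-333 - 168) - (94 + 1118) = -501 - 1*1212 = -501 - 1212 = -1713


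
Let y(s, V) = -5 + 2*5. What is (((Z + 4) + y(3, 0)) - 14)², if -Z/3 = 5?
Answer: 400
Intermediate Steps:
y(s, V) = 5 (y(s, V) = -5 + 10 = 5)
Z = -15 (Z = -3*5 = -15)
(((Z + 4) + y(3, 0)) - 14)² = (((-15 + 4) + 5) - 14)² = ((-11 + 5) - 14)² = (-6 - 14)² = (-20)² = 400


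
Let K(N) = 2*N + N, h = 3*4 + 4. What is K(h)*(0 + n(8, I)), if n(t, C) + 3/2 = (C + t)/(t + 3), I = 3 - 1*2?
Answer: -360/11 ≈ -32.727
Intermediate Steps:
h = 16 (h = 12 + 4 = 16)
K(N) = 3*N
I = 1 (I = 3 - 2 = 1)
n(t, C) = -3/2 + (C + t)/(3 + t) (n(t, C) = -3/2 + (C + t)/(t + 3) = -3/2 + (C + t)/(3 + t))
K(h)*(0 + n(8, I)) = (3*16)*(0 + (-9 - 1*8 + 2*1)/(2*(3 + 8))) = 48*(0 + (½)*(-9 - 8 + 2)/11) = 48*(0 + (½)*(1/11)*(-15)) = 48*(0 - 15/22) = 48*(-15/22) = -360/11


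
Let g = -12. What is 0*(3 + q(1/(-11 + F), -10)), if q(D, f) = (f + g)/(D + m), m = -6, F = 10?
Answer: 0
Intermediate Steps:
q(D, f) = (-12 + f)/(-6 + D) (q(D, f) = (f - 12)/(D - 6) = (-12 + f)/(-6 + D))
0*(3 + q(1/(-11 + F), -10)) = 0*(3 + (-12 - 10)/(-6 + 1/(-11 + 10))) = 0*(3 - 22/(-6 + 1/(-1))) = 0*(3 - 22/(-6 - 1)) = 0*(3 - 22/(-7)) = 0*(3 - ⅐*(-22)) = 0*(3 + 22/7) = 0*(43/7) = 0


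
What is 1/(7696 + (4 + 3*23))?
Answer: 1/7769 ≈ 0.00012872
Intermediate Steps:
1/(7696 + (4 + 3*23)) = 1/(7696 + (4 + 69)) = 1/(7696 + 73) = 1/7769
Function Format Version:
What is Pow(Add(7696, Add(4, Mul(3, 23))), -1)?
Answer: Rational(1, 7769) ≈ 0.00012872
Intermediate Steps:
Pow(Add(7696, Add(4, Mul(3, 23))), -1) = Pow(Add(7696, Add(4, 69)), -1) = Pow(Add(7696, 73), -1) = Pow(7769, -1) = Rational(1, 7769)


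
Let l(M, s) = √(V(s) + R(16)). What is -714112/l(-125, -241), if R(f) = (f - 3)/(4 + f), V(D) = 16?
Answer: -1428224*√185/111 ≈ -1.7501e+5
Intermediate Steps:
R(f) = (-3 + f)/(4 + f)
l(M, s) = 3*√185/10 (l(M, s) = √(16 + (-3 + 16)/(4 + 16)) = √(16 + 13/20) = √(333/20) = 3*√185/10)
-714112/l(-125, -241) = -714112*2*√185/111 = -1428224*√185/111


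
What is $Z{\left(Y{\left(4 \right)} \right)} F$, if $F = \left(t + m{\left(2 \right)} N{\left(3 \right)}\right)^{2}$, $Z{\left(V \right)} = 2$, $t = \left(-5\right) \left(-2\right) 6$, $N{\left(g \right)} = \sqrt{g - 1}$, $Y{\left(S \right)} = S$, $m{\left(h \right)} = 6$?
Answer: $7344 + 1440 \sqrt{2} \approx 9380.5$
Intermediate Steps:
$N{\left(g \right)} = \sqrt{-1 + g}$
$t = 60$ ($t = 10 \cdot 6 = 60$)
$F = \left(60 + 6 \sqrt{2}\right)^{2}$ ($F = \left(60 + 6 \sqrt{-1 + 3}\right)^{2} = \left(60 + 6 \sqrt{2}\right)^{2} \approx 4690.2$)
$Z{\left(Y{\left(4 \right)} \right)} F = 2 \left(3672 + 720 \sqrt{2}\right) = 7344 + 1440 \sqrt{2}$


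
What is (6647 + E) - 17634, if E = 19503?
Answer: 8516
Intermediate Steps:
(6647 + E) - 17634 = (6647 + 19503) - 17634 = 26150 - 17634 = 8516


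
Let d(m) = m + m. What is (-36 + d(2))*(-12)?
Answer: 384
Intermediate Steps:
d(m) = 2*m
(-36 + d(2))*(-12) = (-36 + 2*2)*(-12) = (-36 + 4)*(-12) = -32*(-12) = 384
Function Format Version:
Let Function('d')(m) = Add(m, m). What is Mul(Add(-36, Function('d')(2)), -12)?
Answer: 384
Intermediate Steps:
Function('d')(m) = Mul(2, m)
Mul(Add(-36, Function('d')(2)), -12) = Mul(Add(-36, Mul(2, 2)), -12) = Mul(Add(-36, 4), -12) = Mul(-32, -12) = 384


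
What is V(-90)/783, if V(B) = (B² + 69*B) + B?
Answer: 200/87 ≈ 2.2989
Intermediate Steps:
V(B) = B² + 70*B
V(-90)/783 = -90*(70 - 90)/783 = -90*(-20)*(1/783) = 1800*(1/783) = 200/87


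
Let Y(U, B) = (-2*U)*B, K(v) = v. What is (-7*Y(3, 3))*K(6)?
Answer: 756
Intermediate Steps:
Y(U, B) = -2*B*U
(-7*Y(3, 3))*K(6) = -(-14)*3*3*6 = -7*(-18)*6 = 126*6 = 756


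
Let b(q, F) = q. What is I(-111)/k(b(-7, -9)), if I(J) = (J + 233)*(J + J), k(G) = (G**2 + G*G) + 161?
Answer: -732/7 ≈ -104.57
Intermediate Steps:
k(G) = 161 + 2*G**2 (k(G) = (G**2 + G**2) + 161 = 2*G**2 + 161 = 161 + 2*G**2)
I(J) = 2*J*(233 + J) (I(J) = (233 + J)*(2*J) = 2*J*(233 + J))
I(-111)/k(b(-7, -9)) = (2*(-111)*(233 - 111))/(161 + 2*(-7)**2) = (2*(-111)*122)/(161 + 2*49) = -27084/(161 + 98) = -27084/259 = -27084*1/259 = -732/7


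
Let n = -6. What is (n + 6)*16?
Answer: 0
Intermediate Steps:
(n + 6)*16 = (-6 + 6)*16 = 0*16 = 0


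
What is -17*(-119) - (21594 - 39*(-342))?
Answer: -32909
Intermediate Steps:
-17*(-119) - (21594 - 39*(-342)) = 2023 - (21594 - 1*(-13338)) = 2023 - (21594 + 13338) = 2023 - 1*34932 = 2023 - 34932 = -32909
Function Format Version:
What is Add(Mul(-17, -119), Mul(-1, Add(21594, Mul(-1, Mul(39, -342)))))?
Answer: -32909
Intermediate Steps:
Add(Mul(-17, -119), Mul(-1, Add(21594, Mul(-1, Mul(39, -342))))) = Add(2023, Mul(-1, Add(21594, Mul(-1, -13338)))) = Add(2023, Mul(-1, Add(21594, 13338))) = Add(2023, Mul(-1, 34932)) = Add(2023, -34932) = -32909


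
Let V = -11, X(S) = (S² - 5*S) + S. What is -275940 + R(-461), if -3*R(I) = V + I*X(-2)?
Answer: -822277/3 ≈ -2.7409e+5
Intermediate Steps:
X(S) = S² - 4*S
R(I) = 11/3 - 4*I (R(I) = -(-11 + I*(-2*(-4 - 2)))/3 = -(-11 + I*(-2*(-6)))/3 = -(-11 + I*12)/3 = -(-11 + 12*I)/3 = 11/3 - 4*I)
-275940 + R(-461) = -275940 + (11/3 - 4*(-461)) = -275940 + (11/3 + 1844) = -275940 + 5543/3 = -822277/3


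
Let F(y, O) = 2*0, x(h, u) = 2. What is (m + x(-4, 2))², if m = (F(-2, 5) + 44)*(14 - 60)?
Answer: 4088484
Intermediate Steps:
F(y, O) = 0
m = -2024 (m = (0 + 44)*(14 - 60) = 44*(-46) = -2024)
(m + x(-4, 2))² = (-2024 + 2)² = (-2022)² = 4088484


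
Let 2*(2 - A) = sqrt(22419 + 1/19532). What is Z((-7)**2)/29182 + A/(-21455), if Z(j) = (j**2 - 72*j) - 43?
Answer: -12580357/313049905 + sqrt(2138206659647)/419059060 ≈ -0.036697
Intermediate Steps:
A = 2 - sqrt(2138206659647)/19532 (A = 2 - sqrt(22419 + 1/19532)/2 = 2 - sqrt(2138206659647)/19532 ≈ -72.865)
Z(j) = -43 + j**2 - 72*j
Z((-7)**2)/29182 + A/(-21455) = (-43 + ((-7)**2)**2 - 72*(-7)**2)/29182 + (2 - sqrt(2138206659647)/19532)/(-21455) = (-43 + 49**2 - 72*49)*(1/29182) + (2 - sqrt(2138206659647)/19532)*(-1/21455) = (-43 + 2401 - 3528)*(1/29182) + (-2/21455 + sqrt(2138206659647)/419059060) = -1170*1/29182 + (-2/21455 + sqrt(2138206659647)/419059060) = -585/14591 + (-2/21455 + sqrt(2138206659647)/419059060) = -12580357/313049905 + sqrt(2138206659647)/419059060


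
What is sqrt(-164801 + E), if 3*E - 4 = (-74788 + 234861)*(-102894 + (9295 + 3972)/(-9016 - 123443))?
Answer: I*sqrt(96330382154768690170)/132459 ≈ 74097.0*I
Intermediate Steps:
E = -2181674872771913/397377 (E = 4/3 + ((-74788 + 234861)*(-102894 + (9295 + 3972)/(-9016 - 123443)))/3 = 4/3 + (160073*(-102894 + 13267/(-132459)))/3 = 4/3 + (160073*(-102894 + 13267*(-1/132459)))/3 = 4/3 + (160073*(-102894 - 13267/132459))/3 = 4/3 + (160073*(-13629249613/132459))/3 = 4/3 + (1/3)*(-2181674873301749/132459) = 4/3 - 2181674873301749/397377 = -2181674872771913/397377 ≈ -5.4902e+9)
sqrt(-164801 + E) = sqrt(-164801 - 2181674872771913/397377) = sqrt(-2181740360898890/397377) = I*sqrt(96330382154768690170)/132459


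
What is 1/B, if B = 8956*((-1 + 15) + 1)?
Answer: 1/134340 ≈ 7.4438e-6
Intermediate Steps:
B = 134340 (B = 8956*(14 + 1) = 8956*15 = 134340)
1/B = 1/134340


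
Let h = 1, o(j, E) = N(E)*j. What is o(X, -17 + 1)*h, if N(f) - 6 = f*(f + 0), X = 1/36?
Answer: 131/18 ≈ 7.2778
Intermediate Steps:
X = 1/36 ≈ 0.027778
N(f) = 6 + f**2 (N(f) = 6 + f*(f + 0) = 6 + f*f = 6 + f**2)
o(j, E) = j*(6 + E**2) (o(j, E) = (6 + E**2)*j = j*(6 + E**2))
o(X, -17 + 1)*h = ((6 + (-17 + 1)**2)/36)*1 = ((6 + (-16)**2)/36)*1 = ((6 + 256)/36)*1 = ((1/36)*262)*1 = (131/18)*1 = 131/18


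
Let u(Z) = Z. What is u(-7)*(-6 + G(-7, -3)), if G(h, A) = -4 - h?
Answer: 21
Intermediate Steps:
u(-7)*(-6 + G(-7, -3)) = -7*(-6 + (-4 - 1*(-7))) = -7*(-6 + (-4 + 7)) = -7*(-6 + 3) = -7*(-3) = 21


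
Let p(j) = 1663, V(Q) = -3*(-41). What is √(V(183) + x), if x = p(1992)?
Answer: √1786 ≈ 42.261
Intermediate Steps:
V(Q) = 123
x = 1663
√(V(183) + x) = √(123 + 1663) = √1786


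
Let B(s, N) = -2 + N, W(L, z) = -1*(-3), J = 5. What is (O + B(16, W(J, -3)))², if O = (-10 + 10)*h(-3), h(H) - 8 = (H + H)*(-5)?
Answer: 1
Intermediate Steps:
W(L, z) = 3
h(H) = 8 - 10*H (h(H) = 8 + (H + H)*(-5) = 8 + (2*H)*(-5) = 8 - 10*H)
O = 0 (O = (-10 + 10)*(8 - 10*(-3)) = 0*(8 + 30) = 0*38 = 0)
(O + B(16, W(J, -3)))² = (0 + (-2 + 3))² = (0 + 1)² = 1² = 1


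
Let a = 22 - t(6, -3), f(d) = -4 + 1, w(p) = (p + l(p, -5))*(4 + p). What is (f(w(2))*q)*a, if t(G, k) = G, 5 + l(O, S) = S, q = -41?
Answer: 1968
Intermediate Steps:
l(O, S) = -5 + S
w(p) = (-10 + p)*(4 + p) (w(p) = (p + (-5 - 5))*(4 + p) = (p - 10)*(4 + p) = (-10 + p)*(4 + p))
f(d) = -3
a = 16 (a = 22 - 1*6 = 22 - 6 = 16)
(f(w(2))*q)*a = -3*(-41)*16 = 123*16 = 1968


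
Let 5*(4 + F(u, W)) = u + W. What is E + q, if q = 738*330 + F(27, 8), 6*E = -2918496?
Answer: -242873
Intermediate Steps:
E = -486416 (E = (⅙)*(-2918496) = -486416)
F(u, W) = -4 + W/5 + u/5 (F(u, W) = -4 + (u + W)/5 = -4 + (W + u)/5 = -4 + (W/5 + u/5) = -4 + W/5 + u/5)
q = 243543 (q = 738*330 + (-4 + (⅕)*8 + (⅕)*27) = 243540 + (-4 + 8/5 + 27/5) = 243540 + 3 = 243543)
E + q = -486416 + 243543 = -242873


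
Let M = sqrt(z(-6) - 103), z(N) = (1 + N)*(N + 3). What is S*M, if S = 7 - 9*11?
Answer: -184*I*sqrt(22) ≈ -863.04*I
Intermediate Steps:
z(N) = (1 + N)*(3 + N)
S = -92 (S = 7 - 99 = -92)
M = 2*I*sqrt(22) (M = sqrt((3 + (-6)**2 + 4*(-6)) - 103) = sqrt((3 + 36 - 24) - 103) = sqrt(15 - 103) = sqrt(-88) = 2*I*sqrt(22) ≈ 9.3808*I)
S*M = -184*I*sqrt(22)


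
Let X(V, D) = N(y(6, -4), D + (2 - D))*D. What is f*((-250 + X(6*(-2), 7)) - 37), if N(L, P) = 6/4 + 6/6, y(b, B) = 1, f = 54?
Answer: -14553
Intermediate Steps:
N(L, P) = 5/2 (N(L, P) = 6*(¼) + 6*(⅙) = 3/2 + 1 = 5/2)
X(V, D) = 5*D/2
f*((-250 + X(6*(-2), 7)) - 37) = 54*((-250 + (5/2)*7) - 37) = 54*((-250 + 35/2) - 37) = 54*(-465/2 - 37) = 54*(-539/2) = -14553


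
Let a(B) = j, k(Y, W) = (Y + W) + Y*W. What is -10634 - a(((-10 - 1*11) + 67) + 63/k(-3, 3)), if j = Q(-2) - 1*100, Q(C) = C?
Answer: -10532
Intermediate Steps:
j = -102 (j = -2 - 1*100 = -2 - 100 = -102)
k(Y, W) = W + Y + W*Y (k(Y, W) = (W + Y) + W*Y = W + Y + W*Y)
a(B) = -102
-10634 - a(((-10 - 1*11) + 67) + 63/k(-3, 3)) = -10634 - 1*(-102) = -10634 + 102 = -10532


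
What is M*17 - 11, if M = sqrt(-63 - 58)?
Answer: -11 + 187*I ≈ -11.0 + 187.0*I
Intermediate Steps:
M = 11*I (M = sqrt(-121) = 11*I ≈ 11.0*I)
M*17 - 11 = (11*I)*17 - 11 = 187*I - 11 = -11 + 187*I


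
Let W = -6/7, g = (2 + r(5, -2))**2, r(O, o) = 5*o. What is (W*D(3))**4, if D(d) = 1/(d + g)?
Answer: 1296/48382841521 ≈ 2.6786e-8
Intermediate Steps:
g = 64 (g = (2 + 5*(-2))**2 = (2 - 10)**2 = (-8)**2 = 64)
D(d) = 1/(64 + d) (D(d) = 1/(d + 64) = 1/(64 + d))
W = -6/7 (W = -6*1/7 = -6/7 ≈ -0.85714)
(W*D(3))**4 = (-6/(7*(64 + 3)))**4 = (-6/7/67)**4 = (-6/7*1/67)**4 = (-6/469)**4 = 1296/48382841521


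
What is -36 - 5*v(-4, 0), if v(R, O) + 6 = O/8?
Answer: -6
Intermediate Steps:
v(R, O) = -6 + O/8
-36 - 5*v(-4, 0) = -36 - 5*(-6 + (⅛)*0) = -36 - 5*(-6 + 0) = -36 - 5*(-6) = -36 + 30 = -6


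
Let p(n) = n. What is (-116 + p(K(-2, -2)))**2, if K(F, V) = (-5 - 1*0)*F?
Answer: 11236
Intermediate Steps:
K(F, V) = -5*F (K(F, V) = (-5 + 0)*F = -5*F)
(-116 + p(K(-2, -2)))**2 = (-116 - 5*(-2))**2 = (-116 + 10)**2 = (-106)**2 = 11236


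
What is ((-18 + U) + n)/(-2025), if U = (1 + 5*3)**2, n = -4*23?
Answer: -146/2025 ≈ -0.072099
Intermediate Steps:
n = -92
U = 256 (U = (1 + 15)**2 = 16**2 = 256)
((-18 + U) + n)/(-2025) = ((-18 + 256) - 92)/(-2025) = -(238 - 92)/2025 = -1/2025*146 = -146/2025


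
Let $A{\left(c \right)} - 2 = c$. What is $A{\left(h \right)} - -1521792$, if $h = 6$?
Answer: $1521800$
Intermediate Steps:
$A{\left(c \right)} = 2 + c$
$A{\left(h \right)} - -1521792 = \left(2 + 6\right) - -1521792 = 8 + 1521792 = 1521800$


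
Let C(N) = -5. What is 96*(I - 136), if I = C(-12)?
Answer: -13536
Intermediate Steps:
I = -5
96*(I - 136) = 96*(-5 - 136) = 96*(-141) = -13536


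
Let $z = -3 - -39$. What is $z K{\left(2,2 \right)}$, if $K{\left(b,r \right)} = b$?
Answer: $72$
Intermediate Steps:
$z = 36$ ($z = -3 + 39 = 36$)
$z K{\left(2,2 \right)} = 36 \cdot 2 = 72$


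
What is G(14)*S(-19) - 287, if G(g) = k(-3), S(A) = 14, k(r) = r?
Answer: -329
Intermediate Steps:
G(g) = -3
G(14)*S(-19) - 287 = -3*14 - 287 = -42 - 287 = -329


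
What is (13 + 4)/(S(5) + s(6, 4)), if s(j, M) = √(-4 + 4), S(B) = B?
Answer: 17/5 ≈ 3.4000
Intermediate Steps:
s(j, M) = 0 (s(j, M) = √0 = 0)
(13 + 4)/(S(5) + s(6, 4)) = (13 + 4)/(5 + 0) = 17/5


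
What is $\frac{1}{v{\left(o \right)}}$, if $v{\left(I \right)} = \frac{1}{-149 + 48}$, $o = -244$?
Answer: $-101$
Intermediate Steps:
$v{\left(I \right)} = - \frac{1}{101}$ ($v{\left(I \right)} = \frac{1}{-101} = - \frac{1}{101}$)
$\frac{1}{v{\left(o \right)}} = \frac{1}{- \frac{1}{101}} = -101$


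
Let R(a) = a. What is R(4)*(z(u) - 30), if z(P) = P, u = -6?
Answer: -144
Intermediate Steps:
R(4)*(z(u) - 30) = 4*(-6 - 30) = 4*(-36) = -144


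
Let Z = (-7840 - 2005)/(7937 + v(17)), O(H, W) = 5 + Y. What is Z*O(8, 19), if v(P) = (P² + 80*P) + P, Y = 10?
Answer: -4475/291 ≈ -15.378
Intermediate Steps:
v(P) = P² + 81*P
O(H, W) = 15 (O(H, W) = 5 + 10 = 15)
Z = -895/873 (Z = (-7840 - 2005)/(7937 + 17*(81 + 17)) = -9845/(7937 + 17*98) = -9845/(7937 + 1666) = -9845/9603 = -9845*1/9603 = -895/873 ≈ -1.0252)
Z*O(8, 19) = -895/873*15 = -4475/291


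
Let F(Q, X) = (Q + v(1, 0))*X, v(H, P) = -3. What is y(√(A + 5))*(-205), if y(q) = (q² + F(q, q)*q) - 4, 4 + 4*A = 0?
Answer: 820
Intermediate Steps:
A = -1 (A = -1 + (¼)*0 = -1 + 0 = -1)
F(Q, X) = X*(-3 + Q) (F(Q, X) = (Q - 3)*X = (-3 + Q)*X = X*(-3 + Q))
y(q) = -4 + q² + q²*(-3 + q) (y(q) = (q² + (q*(-3 + q))*q) - 4 = (q² + q²*(-3 + q)) - 4 = -4 + q² + q²*(-3 + q))
y(√(A + 5))*(-205) = (-4 + (√(-1 + 5))³ - 2*(√(-1 + 5))²)*(-205) = (-4 + (√4)³ - 2*(√4)²)*(-205) = (-4 + 2³ - 2*2²)*(-205) = (-4 + 8 - 2*4)*(-205) = (-4 + 8 - 8)*(-205) = -4*(-205) = 820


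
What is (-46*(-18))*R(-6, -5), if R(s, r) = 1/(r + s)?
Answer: -828/11 ≈ -75.273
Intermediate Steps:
(-46*(-18))*R(-6, -5) = (-46*(-18))/(-5 - 6) = 828/(-11) = 828*(-1/11) = -828/11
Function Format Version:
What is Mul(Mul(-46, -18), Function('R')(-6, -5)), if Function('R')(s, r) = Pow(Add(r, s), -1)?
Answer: Rational(-828, 11) ≈ -75.273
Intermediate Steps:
Mul(Mul(-46, -18), Function('R')(-6, -5)) = Mul(Mul(-46, -18), Pow(Add(-5, -6), -1)) = Mul(828, Pow(-11, -1)) = Mul(828, Rational(-1, 11)) = Rational(-828, 11)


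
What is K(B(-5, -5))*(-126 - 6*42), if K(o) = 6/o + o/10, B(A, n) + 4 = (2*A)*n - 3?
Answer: -360801/215 ≈ -1678.1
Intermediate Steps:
B(A, n) = -7 + 2*A*n (B(A, n) = -4 + ((2*A)*n - 3) = -4 + (2*A*n - 3) = -4 + (-3 + 2*A*n) = -7 + 2*A*n)
K(o) = 6/o + o/10 (K(o) = 6/o + o*(1/10) = 6/o + o/10)
K(B(-5, -5))*(-126 - 6*42) = (6/(-7 + 2*(-5)*(-5)) + (-7 + 2*(-5)*(-5))/10)*(-126 - 6*42) = (6/(-7 + 50) + (-7 + 50)/10)*(-126 - 252) = (6/43 + (1/10)*43)*(-378) = (6*(1/43) + 43/10)*(-378) = (6/43 + 43/10)*(-378) = (1909/430)*(-378) = -360801/215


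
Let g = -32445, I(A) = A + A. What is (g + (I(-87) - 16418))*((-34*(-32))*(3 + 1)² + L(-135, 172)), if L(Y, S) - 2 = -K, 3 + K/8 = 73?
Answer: -826273450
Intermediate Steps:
I(A) = 2*A
K = 560 (K = -24 + 8*73 = -24 + 584 = 560)
L(Y, S) = -558 (L(Y, S) = 2 - 1*560 = 2 - 560 = -558)
(g + (I(-87) - 16418))*((-34*(-32))*(3 + 1)² + L(-135, 172)) = (-32445 + (2*(-87) - 16418))*((-34*(-32))*(3 + 1)² - 558) = (-32445 + (-174 - 16418))*(1088*4² - 558) = (-32445 - 16592)*(1088*16 - 558) = -49037*(17408 - 558) = -49037*16850 = -826273450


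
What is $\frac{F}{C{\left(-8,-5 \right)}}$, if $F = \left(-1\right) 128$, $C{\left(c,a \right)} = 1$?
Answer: $-128$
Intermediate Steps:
$F = -128$
$\frac{F}{C{\left(-8,-5 \right)}} = - \frac{128}{1} = \left(-128\right) 1 = -128$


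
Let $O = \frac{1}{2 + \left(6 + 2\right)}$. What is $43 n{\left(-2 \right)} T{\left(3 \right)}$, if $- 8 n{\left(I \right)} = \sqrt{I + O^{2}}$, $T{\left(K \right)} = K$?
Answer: $- \frac{129 i \sqrt{199}}{80} \approx - 22.747 i$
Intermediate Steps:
$O = \frac{1}{10}$ ($O = \frac{1}{2 + 8} = \frac{1}{10} \approx 0.1$)
$n{\left(I \right)} = - \frac{\sqrt{\frac{1}{100} + I}}{8}$ ($n{\left(I \right)} = - \frac{\sqrt{I + \left(\frac{1}{10}\right)^{2}}}{8} = - \frac{\sqrt{I + \frac{1}{100}}}{8} = - \frac{\sqrt{\frac{1}{100} + I}}{8}$)
$43 n{\left(-2 \right)} T{\left(3 \right)} = 43 \left(- \frac{\sqrt{1 + 100 \left(-2\right)}}{80}\right) 3 = 43 \left(- \frac{\sqrt{1 - 200}}{80}\right) 3 = 43 \left(- \frac{\sqrt{-199}}{80}\right) 3 = 43 \left(- \frac{i \sqrt{199}}{80}\right) 3 = - \frac{43 i \sqrt{199}}{80} \cdot 3 = - \frac{129 i \sqrt{199}}{80}$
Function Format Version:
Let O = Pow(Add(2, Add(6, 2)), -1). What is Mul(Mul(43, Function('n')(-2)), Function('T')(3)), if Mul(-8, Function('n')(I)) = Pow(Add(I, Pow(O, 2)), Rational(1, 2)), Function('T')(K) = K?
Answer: Mul(Rational(-129, 80), I, Pow(199, Rational(1, 2))) ≈ Mul(-22.747, I)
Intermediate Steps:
O = Rational(1, 10) (O = Pow(Add(2, 8), -1) = Pow(10, -1) = Rational(1, 10) ≈ 0.10000)
Function('n')(I) = Mul(Rational(-1, 8), Pow(Add(Rational(1, 100), I), Rational(1, 2))) (Function('n')(I) = Mul(Rational(-1, 8), Pow(Add(I, Pow(Rational(1, 10), 2)), Rational(1, 2))) = Mul(Rational(-1, 8), Pow(Add(I, Rational(1, 100)), Rational(1, 2))) = Mul(Rational(-1, 8), Pow(Add(Rational(1, 100), I), Rational(1, 2))))
Mul(Mul(43, Function('n')(-2)), Function('T')(3)) = Mul(Mul(43, Mul(Rational(-1, 80), Pow(Add(1, Mul(100, -2)), Rational(1, 2)))), 3) = Mul(Mul(43, Mul(Rational(-1, 80), Pow(Add(1, -200), Rational(1, 2)))), 3) = Mul(Mul(43, Mul(Rational(-1, 80), Pow(-199, Rational(1, 2)))), 3) = Mul(Mul(43, Mul(Rational(-1, 80), Mul(I, Pow(199, Rational(1, 2))))), 3) = Mul(Mul(43, Mul(Rational(-1, 80), I, Pow(199, Rational(1, 2)))), 3) = Mul(Mul(Rational(-43, 80), I, Pow(199, Rational(1, 2))), 3) = Mul(Rational(-129, 80), I, Pow(199, Rational(1, 2)))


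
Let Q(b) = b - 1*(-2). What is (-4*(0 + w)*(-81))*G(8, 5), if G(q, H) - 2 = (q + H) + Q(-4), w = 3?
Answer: 12636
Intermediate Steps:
Q(b) = 2 + b (Q(b) = b + 2 = 2 + b)
G(q, H) = H + q (G(q, H) = 2 + ((q + H) + (2 - 4)) = 2 + ((H + q) - 2) = 2 + (-2 + H + q) = H + q)
(-4*(0 + w)*(-81))*G(8, 5) = (-4*(0 + 3)*(-81))*(5 + 8) = (-4*3*(-81))*13 = -12*(-81)*13 = 972*13 = 12636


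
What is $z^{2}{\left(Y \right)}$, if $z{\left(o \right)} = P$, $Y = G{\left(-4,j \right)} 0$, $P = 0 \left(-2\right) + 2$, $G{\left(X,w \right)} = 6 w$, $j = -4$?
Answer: $4$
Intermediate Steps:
$P = 2$ ($P = 0 + 2 = 2$)
$Y = 0$ ($Y = 6 \left(-4\right) 0 = \left(-24\right) 0 = 0$)
$z{\left(o \right)} = 2$
$z^{2}{\left(Y \right)} = 2^{2} = 4$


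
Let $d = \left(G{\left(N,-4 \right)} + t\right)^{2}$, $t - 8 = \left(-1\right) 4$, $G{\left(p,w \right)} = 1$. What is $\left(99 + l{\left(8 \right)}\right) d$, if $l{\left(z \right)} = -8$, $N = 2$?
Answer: $2275$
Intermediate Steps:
$t = 4$ ($t = 8 - 4 = 4$)
$d = 25$ ($d = \left(1 + 4\right)^{2} = 5^{2} = 25$)
$\left(99 + l{\left(8 \right)}\right) d = \left(99 - 8\right) 25 = 91 \cdot 25 = 2275$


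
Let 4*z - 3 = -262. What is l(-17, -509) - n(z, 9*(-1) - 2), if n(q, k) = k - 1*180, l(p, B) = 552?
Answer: 743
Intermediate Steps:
z = -259/4 (z = ¾ + (¼)*(-262) = ¾ - 131/2 = -259/4 ≈ -64.750)
n(q, k) = -180 + k (n(q, k) = k - 180 = -180 + k)
l(-17, -509) - n(z, 9*(-1) - 2) = 552 - (-180 + (9*(-1) - 2)) = 552 - (-180 + (-9 - 2)) = 552 - (-180 - 11) = 552 - 1*(-191) = 552 + 191 = 743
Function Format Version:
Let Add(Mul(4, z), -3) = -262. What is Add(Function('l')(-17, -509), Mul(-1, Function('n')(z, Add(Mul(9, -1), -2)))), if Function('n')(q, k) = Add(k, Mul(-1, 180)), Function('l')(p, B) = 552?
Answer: 743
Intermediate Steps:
z = Rational(-259, 4) (z = Add(Rational(3, 4), Mul(Rational(1, 4), -262)) = Add(Rational(3, 4), Rational(-131, 2)) = Rational(-259, 4) ≈ -64.750)
Function('n')(q, k) = Add(-180, k) (Function('n')(q, k) = Add(k, -180) = Add(-180, k))
Add(Function('l')(-17, -509), Mul(-1, Function('n')(z, Add(Mul(9, -1), -2)))) = Add(552, Mul(-1, Add(-180, Add(Mul(9, -1), -2)))) = Add(552, Mul(-1, Add(-180, Add(-9, -2)))) = Add(552, Mul(-1, Add(-180, -11))) = Add(552, Mul(-1, -191)) = Add(552, 191) = 743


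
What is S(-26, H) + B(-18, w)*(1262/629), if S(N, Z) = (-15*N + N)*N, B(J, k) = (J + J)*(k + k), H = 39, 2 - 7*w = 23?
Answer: -5680264/629 ≈ -9030.6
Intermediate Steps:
w = -3 (w = 2/7 - ⅐*23 = 2/7 - 23/7 = -3)
B(J, k) = 4*J*k (B(J, k) = (2*J)*(2*k) = 4*J*k)
S(N, Z) = -14*N² (S(N, Z) = (-14*N)*N = -14*N²)
S(-26, H) + B(-18, w)*(1262/629) = -14*(-26)² + (4*(-18)*(-3))*(1262/629) = -14*676 + 216*(1262*(1/629)) = -9464 + 216*(1262/629) = -9464 + 272592/629 = -5680264/629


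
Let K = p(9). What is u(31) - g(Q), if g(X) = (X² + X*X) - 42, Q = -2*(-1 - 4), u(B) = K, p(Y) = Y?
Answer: -149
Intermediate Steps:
K = 9
u(B) = 9
Q = 10 (Q = -2*(-5) = 10)
g(X) = -42 + 2*X² (g(X) = (X² + X²) - 42 = 2*X² - 42 = -42 + 2*X²)
u(31) - g(Q) = 9 - (-42 + 2*10²) = 9 - (-42 + 2*100) = 9 - (-42 + 200) = 9 - 1*158 = 9 - 158 = -149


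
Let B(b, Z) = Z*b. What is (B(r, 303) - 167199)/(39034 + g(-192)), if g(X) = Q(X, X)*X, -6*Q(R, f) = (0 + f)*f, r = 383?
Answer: -25575/609341 ≈ -0.041972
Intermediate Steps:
Q(R, f) = -f**2/6 (Q(R, f) = -(0 + f)*f/6 = -f*f/6 = -f**2/6)
g(X) = -X**3/6 (g(X) = (-X**2/6)*X = -X**3/6)
(B(r, 303) - 167199)/(39034 + g(-192)) = (303*383 - 167199)/(39034 - 1/6*(-192)**3) = (116049 - 167199)/(39034 - 1/6*(-7077888)) = -51150/(39034 + 1179648) = -51150/1218682 = -51150*1/1218682 = -25575/609341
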